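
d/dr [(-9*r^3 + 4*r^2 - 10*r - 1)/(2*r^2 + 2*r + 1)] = (-18*r^4 - 36*r^3 + r^2 + 12*r - 8)/(4*r^4 + 8*r^3 + 8*r^2 + 4*r + 1)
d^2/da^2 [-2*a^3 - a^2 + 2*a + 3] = -12*a - 2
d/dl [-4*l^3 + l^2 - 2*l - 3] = -12*l^2 + 2*l - 2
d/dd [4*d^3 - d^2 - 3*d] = 12*d^2 - 2*d - 3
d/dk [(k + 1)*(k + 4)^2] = 3*(k + 2)*(k + 4)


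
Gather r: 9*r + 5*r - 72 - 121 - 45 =14*r - 238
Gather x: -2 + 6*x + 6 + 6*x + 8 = 12*x + 12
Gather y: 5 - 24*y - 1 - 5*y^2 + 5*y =-5*y^2 - 19*y + 4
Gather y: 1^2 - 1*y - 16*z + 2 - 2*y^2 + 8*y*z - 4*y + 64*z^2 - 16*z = -2*y^2 + y*(8*z - 5) + 64*z^2 - 32*z + 3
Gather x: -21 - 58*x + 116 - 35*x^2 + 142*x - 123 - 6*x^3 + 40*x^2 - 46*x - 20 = -6*x^3 + 5*x^2 + 38*x - 48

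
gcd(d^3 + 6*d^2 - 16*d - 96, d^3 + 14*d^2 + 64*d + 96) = d^2 + 10*d + 24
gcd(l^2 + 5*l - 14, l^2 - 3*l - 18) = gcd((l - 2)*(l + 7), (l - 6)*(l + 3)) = 1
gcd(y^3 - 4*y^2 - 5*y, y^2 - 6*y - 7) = y + 1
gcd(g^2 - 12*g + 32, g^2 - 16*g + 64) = g - 8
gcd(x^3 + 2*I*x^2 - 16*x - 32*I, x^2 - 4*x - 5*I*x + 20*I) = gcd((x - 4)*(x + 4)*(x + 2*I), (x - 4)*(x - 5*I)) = x - 4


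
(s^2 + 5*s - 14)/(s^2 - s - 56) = (s - 2)/(s - 8)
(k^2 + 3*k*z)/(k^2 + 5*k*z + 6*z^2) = k/(k + 2*z)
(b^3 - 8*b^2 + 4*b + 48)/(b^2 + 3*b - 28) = (b^2 - 4*b - 12)/(b + 7)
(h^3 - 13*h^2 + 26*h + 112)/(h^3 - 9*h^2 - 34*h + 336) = (h + 2)/(h + 6)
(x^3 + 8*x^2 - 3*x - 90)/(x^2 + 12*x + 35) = (x^2 + 3*x - 18)/(x + 7)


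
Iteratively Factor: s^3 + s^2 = (s + 1)*(s^2) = s*(s + 1)*(s)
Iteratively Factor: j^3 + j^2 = (j)*(j^2 + j) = j*(j + 1)*(j)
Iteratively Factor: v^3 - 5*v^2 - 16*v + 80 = (v + 4)*(v^2 - 9*v + 20) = (v - 5)*(v + 4)*(v - 4)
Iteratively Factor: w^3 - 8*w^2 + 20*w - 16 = (w - 2)*(w^2 - 6*w + 8) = (w - 2)^2*(w - 4)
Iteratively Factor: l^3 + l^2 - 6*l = (l)*(l^2 + l - 6) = l*(l - 2)*(l + 3)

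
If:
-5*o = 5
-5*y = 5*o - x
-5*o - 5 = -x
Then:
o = -1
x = 0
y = 1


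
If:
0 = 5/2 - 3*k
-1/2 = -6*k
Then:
No Solution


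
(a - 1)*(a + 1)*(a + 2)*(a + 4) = a^4 + 6*a^3 + 7*a^2 - 6*a - 8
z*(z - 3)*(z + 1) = z^3 - 2*z^2 - 3*z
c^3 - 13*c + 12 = (c - 3)*(c - 1)*(c + 4)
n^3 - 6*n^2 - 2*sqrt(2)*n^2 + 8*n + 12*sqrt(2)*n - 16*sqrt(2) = (n - 4)*(n - 2)*(n - 2*sqrt(2))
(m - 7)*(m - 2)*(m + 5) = m^3 - 4*m^2 - 31*m + 70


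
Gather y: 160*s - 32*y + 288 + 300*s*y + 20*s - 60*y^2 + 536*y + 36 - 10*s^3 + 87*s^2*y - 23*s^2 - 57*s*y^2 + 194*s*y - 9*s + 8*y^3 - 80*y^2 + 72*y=-10*s^3 - 23*s^2 + 171*s + 8*y^3 + y^2*(-57*s - 140) + y*(87*s^2 + 494*s + 576) + 324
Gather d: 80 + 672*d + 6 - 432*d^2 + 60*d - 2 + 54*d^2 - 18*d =-378*d^2 + 714*d + 84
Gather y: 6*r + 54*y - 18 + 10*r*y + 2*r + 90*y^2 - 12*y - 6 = 8*r + 90*y^2 + y*(10*r + 42) - 24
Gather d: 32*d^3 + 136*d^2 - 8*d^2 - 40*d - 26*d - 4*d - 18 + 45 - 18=32*d^3 + 128*d^2 - 70*d + 9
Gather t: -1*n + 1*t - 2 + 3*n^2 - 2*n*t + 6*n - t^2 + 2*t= 3*n^2 + 5*n - t^2 + t*(3 - 2*n) - 2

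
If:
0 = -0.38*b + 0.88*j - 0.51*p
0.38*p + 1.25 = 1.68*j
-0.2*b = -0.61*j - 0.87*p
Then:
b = 1.80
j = 0.72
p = -0.09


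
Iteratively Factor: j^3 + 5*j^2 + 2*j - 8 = (j + 4)*(j^2 + j - 2) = (j - 1)*(j + 4)*(j + 2)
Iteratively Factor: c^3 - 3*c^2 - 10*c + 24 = (c - 2)*(c^2 - c - 12) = (c - 4)*(c - 2)*(c + 3)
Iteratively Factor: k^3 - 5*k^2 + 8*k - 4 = (k - 1)*(k^2 - 4*k + 4) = (k - 2)*(k - 1)*(k - 2)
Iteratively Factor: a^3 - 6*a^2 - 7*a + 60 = (a - 5)*(a^2 - a - 12) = (a - 5)*(a - 4)*(a + 3)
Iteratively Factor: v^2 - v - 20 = (v + 4)*(v - 5)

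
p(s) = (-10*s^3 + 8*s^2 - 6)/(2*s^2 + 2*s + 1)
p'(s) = (-4*s - 2)*(-10*s^3 + 8*s^2 - 6)/(2*s^2 + 2*s + 1)^2 + (-30*s^2 + 16*s)/(2*s^2 + 2*s + 1)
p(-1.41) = 17.59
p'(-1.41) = -8.42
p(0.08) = -5.08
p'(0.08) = 10.97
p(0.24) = -3.56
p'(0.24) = 7.93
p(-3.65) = 28.84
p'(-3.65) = -4.65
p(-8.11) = 50.33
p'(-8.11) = -4.91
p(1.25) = -1.97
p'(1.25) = -1.98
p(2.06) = -4.37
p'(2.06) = -3.64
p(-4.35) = 32.13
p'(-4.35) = -4.73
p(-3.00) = 25.85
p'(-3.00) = -4.58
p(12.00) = -51.55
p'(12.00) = -4.95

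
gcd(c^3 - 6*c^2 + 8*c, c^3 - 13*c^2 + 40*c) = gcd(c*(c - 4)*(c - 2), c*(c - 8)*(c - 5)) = c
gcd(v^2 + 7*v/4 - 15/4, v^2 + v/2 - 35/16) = v - 5/4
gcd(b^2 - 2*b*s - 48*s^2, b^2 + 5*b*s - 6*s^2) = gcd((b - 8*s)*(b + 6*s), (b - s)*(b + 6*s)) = b + 6*s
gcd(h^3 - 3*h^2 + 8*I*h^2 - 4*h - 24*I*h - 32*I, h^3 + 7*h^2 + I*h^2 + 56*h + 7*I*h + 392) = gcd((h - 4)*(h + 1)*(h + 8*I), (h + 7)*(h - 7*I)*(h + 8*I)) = h + 8*I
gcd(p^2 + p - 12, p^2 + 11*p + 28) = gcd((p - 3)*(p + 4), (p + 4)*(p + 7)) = p + 4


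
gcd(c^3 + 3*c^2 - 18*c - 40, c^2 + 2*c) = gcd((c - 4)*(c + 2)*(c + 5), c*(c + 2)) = c + 2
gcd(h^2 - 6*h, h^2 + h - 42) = h - 6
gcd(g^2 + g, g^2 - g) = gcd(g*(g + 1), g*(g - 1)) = g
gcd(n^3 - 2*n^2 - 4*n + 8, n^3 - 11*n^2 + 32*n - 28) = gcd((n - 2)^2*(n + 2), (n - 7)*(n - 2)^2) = n^2 - 4*n + 4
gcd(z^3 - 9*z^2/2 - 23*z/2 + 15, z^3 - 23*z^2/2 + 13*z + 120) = z^2 - 7*z/2 - 15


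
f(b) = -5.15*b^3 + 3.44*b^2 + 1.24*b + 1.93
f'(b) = -15.45*b^2 + 6.88*b + 1.24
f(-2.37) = 86.87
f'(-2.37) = -101.85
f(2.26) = -37.14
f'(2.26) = -62.12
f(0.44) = 2.70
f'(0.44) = 1.28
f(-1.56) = 27.92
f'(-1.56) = -47.09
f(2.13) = -29.59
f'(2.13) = -54.20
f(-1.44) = 22.66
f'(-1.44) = -40.70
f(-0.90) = 7.35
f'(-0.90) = -17.47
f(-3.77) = 322.10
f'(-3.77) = -244.29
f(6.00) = -979.19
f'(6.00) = -513.68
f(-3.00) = 168.22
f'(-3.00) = -158.45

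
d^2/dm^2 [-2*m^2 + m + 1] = -4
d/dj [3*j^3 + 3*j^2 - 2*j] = 9*j^2 + 6*j - 2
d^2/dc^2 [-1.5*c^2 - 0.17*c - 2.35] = -3.00000000000000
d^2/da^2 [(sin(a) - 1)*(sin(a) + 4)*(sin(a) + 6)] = -9*sin(a)^3 - 36*sin(a)^2 - 8*sin(a) + 18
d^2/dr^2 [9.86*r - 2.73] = 0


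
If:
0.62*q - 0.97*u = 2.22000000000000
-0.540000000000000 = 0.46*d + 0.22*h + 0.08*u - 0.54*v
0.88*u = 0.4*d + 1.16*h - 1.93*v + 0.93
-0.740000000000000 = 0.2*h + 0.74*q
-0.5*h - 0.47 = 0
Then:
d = 1.51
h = -0.94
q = -0.75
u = -2.77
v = 1.49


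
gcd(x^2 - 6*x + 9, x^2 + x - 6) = 1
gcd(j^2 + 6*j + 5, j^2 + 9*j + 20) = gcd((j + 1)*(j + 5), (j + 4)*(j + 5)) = j + 5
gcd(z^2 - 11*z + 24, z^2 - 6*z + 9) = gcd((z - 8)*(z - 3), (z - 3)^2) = z - 3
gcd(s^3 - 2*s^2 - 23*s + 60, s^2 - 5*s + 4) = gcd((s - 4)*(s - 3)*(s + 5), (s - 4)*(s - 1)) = s - 4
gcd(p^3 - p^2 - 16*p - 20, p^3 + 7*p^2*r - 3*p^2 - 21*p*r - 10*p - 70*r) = p^2 - 3*p - 10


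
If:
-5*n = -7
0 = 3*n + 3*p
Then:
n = 7/5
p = -7/5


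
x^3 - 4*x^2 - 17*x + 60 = (x - 5)*(x - 3)*(x + 4)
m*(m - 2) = m^2 - 2*m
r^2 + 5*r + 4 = (r + 1)*(r + 4)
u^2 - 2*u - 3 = (u - 3)*(u + 1)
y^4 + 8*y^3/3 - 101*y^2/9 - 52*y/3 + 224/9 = (y - 8/3)*(y - 1)*(y + 7/3)*(y + 4)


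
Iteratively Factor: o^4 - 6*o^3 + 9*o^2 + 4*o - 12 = (o - 2)*(o^3 - 4*o^2 + o + 6) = (o - 2)^2*(o^2 - 2*o - 3) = (o - 2)^2*(o + 1)*(o - 3)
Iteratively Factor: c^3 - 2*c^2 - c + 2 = (c - 1)*(c^2 - c - 2) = (c - 2)*(c - 1)*(c + 1)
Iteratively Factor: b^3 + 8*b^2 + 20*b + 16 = (b + 2)*(b^2 + 6*b + 8) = (b + 2)^2*(b + 4)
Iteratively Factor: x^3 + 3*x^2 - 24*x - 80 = (x - 5)*(x^2 + 8*x + 16) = (x - 5)*(x + 4)*(x + 4)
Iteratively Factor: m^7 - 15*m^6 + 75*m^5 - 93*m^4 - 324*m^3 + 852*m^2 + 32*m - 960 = (m - 3)*(m^6 - 12*m^5 + 39*m^4 + 24*m^3 - 252*m^2 + 96*m + 320) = (m - 3)*(m - 2)*(m^5 - 10*m^4 + 19*m^3 + 62*m^2 - 128*m - 160) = (m - 3)*(m - 2)*(m + 2)*(m^4 - 12*m^3 + 43*m^2 - 24*m - 80) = (m - 4)*(m - 3)*(m - 2)*(m + 2)*(m^3 - 8*m^2 + 11*m + 20) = (m - 4)^2*(m - 3)*(m - 2)*(m + 2)*(m^2 - 4*m - 5) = (m - 4)^2*(m - 3)*(m - 2)*(m + 1)*(m + 2)*(m - 5)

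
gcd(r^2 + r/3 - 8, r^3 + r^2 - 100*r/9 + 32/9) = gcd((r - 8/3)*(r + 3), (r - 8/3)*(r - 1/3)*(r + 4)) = r - 8/3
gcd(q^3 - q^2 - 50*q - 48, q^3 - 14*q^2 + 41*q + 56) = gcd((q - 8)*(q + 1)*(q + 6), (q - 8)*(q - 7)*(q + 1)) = q^2 - 7*q - 8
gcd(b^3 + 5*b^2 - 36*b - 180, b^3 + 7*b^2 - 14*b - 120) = b^2 + 11*b + 30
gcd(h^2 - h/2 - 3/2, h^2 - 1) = h + 1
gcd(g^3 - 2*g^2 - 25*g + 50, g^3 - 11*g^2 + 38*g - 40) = g^2 - 7*g + 10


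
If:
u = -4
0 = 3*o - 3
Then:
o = 1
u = -4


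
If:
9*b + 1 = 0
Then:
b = -1/9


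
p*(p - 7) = p^2 - 7*p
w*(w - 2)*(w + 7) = w^3 + 5*w^2 - 14*w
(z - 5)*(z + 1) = z^2 - 4*z - 5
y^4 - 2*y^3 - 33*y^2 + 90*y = y*(y - 5)*(y - 3)*(y + 6)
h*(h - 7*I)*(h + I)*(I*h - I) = I*h^4 + 6*h^3 - I*h^3 - 6*h^2 + 7*I*h^2 - 7*I*h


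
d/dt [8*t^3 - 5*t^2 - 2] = 2*t*(12*t - 5)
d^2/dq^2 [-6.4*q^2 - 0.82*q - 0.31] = -12.8000000000000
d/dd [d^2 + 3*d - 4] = 2*d + 3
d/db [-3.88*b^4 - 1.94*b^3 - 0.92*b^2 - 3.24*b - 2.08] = -15.52*b^3 - 5.82*b^2 - 1.84*b - 3.24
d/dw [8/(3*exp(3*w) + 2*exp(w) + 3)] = (-72*exp(2*w) - 16)*exp(w)/(3*exp(3*w) + 2*exp(w) + 3)^2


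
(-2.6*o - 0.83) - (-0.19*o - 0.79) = -2.41*o - 0.0399999999999999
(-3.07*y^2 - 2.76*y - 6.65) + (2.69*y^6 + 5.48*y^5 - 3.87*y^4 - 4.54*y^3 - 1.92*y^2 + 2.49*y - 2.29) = 2.69*y^6 + 5.48*y^5 - 3.87*y^4 - 4.54*y^3 - 4.99*y^2 - 0.27*y - 8.94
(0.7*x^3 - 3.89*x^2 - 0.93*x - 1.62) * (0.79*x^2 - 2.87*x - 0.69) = 0.553*x^5 - 5.0821*x^4 + 9.9466*x^3 + 4.0734*x^2 + 5.2911*x + 1.1178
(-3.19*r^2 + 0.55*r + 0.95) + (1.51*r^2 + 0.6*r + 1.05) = -1.68*r^2 + 1.15*r + 2.0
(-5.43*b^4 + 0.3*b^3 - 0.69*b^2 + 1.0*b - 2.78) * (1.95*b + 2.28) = -10.5885*b^5 - 11.7954*b^4 - 0.6615*b^3 + 0.3768*b^2 - 3.141*b - 6.3384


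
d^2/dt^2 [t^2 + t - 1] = 2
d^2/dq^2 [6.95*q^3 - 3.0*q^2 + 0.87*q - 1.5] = 41.7*q - 6.0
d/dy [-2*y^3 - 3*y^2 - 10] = 6*y*(-y - 1)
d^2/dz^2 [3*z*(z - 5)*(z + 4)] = 18*z - 6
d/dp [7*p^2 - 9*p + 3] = 14*p - 9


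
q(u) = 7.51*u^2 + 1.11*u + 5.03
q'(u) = 15.02*u + 1.11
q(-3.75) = 106.48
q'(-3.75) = -55.22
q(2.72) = 63.61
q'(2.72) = 41.96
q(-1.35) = 17.22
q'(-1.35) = -19.17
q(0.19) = 5.51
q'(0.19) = 3.96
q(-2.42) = 46.33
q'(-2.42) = -35.24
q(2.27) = 46.25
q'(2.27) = 35.21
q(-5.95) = 264.30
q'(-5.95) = -88.26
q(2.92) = 72.30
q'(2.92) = 44.97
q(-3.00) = 69.29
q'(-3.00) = -43.95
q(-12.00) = 1073.15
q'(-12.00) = -179.13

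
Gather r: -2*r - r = -3*r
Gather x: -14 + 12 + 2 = 0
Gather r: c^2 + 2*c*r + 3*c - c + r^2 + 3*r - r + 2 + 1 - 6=c^2 + 2*c + r^2 + r*(2*c + 2) - 3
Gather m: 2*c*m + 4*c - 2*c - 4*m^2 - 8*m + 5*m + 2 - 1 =2*c - 4*m^2 + m*(2*c - 3) + 1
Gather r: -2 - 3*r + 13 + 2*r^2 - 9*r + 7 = 2*r^2 - 12*r + 18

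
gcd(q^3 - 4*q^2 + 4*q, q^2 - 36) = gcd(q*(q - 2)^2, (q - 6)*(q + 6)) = 1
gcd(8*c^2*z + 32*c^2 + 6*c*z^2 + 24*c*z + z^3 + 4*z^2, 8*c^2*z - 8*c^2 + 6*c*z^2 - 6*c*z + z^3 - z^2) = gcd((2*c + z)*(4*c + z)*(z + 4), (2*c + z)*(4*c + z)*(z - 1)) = 8*c^2 + 6*c*z + z^2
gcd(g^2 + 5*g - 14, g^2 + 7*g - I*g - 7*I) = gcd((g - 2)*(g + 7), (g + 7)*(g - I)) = g + 7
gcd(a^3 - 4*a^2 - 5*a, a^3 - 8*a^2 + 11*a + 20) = a^2 - 4*a - 5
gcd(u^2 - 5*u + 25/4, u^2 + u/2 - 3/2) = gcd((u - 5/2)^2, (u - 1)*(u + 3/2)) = 1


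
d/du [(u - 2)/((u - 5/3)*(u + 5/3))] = 9*(-9*u^2 + 36*u - 25)/(81*u^4 - 450*u^2 + 625)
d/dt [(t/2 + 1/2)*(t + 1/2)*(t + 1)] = (t + 1)*(3*t + 2)/2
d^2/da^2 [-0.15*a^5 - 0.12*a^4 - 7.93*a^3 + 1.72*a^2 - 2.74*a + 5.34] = -3.0*a^3 - 1.44*a^2 - 47.58*a + 3.44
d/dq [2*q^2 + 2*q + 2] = 4*q + 2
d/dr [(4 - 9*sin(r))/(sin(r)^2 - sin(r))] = (9*cos(r) - 8/tan(r) + 4*cos(r)/sin(r)^2)/(sin(r) - 1)^2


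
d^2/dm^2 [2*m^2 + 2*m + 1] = 4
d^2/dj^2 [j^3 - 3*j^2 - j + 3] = 6*j - 6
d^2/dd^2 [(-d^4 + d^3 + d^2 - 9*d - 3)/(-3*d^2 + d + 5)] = 2*(9*d^6 - 9*d^5 - 42*d^4 + 102*d^3 + 171*d^2 + 303*d - 22)/(27*d^6 - 27*d^5 - 126*d^4 + 89*d^3 + 210*d^2 - 75*d - 125)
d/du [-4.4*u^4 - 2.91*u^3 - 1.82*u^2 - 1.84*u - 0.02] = -17.6*u^3 - 8.73*u^2 - 3.64*u - 1.84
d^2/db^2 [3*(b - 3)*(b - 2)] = 6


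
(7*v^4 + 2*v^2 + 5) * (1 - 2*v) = -14*v^5 + 7*v^4 - 4*v^3 + 2*v^2 - 10*v + 5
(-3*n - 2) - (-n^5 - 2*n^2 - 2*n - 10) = n^5 + 2*n^2 - n + 8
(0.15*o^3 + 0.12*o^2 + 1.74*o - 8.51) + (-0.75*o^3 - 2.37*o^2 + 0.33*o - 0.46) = -0.6*o^3 - 2.25*o^2 + 2.07*o - 8.97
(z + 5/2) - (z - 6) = 17/2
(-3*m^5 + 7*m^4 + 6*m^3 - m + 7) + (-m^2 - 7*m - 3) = -3*m^5 + 7*m^4 + 6*m^3 - m^2 - 8*m + 4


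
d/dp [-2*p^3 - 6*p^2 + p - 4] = -6*p^2 - 12*p + 1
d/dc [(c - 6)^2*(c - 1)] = (c - 6)*(3*c - 8)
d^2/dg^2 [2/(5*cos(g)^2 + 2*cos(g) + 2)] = (-200*sin(g)^4 + 28*sin(g)^2 + 83*cos(g) - 15*cos(3*g) + 148)/(-5*sin(g)^2 + 2*cos(g) + 7)^3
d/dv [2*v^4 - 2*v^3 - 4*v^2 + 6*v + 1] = 8*v^3 - 6*v^2 - 8*v + 6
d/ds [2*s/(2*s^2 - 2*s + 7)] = 2*(7 - 2*s^2)/(4*s^4 - 8*s^3 + 32*s^2 - 28*s + 49)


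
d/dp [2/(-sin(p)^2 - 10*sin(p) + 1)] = 4*(sin(p) + 5)*cos(p)/(10*sin(p) - cos(p)^2)^2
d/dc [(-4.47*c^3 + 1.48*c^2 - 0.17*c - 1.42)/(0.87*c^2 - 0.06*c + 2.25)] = (-3.8889*c^4 + 0.5364*c^3 - 30.1134*c^2 + 9.1308*c - 0.4677)/(0.7569*c^4 - 0.1044*c^3 + 3.9186*c^2 - 0.27*c + 5.0625)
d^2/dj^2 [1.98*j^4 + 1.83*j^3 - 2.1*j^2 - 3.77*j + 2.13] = 23.76*j^2 + 10.98*j - 4.2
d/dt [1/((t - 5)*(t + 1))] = 2*(2 - t)/(t^4 - 8*t^3 + 6*t^2 + 40*t + 25)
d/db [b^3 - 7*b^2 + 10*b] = 3*b^2 - 14*b + 10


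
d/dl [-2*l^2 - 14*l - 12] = -4*l - 14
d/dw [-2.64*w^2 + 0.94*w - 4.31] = 0.94 - 5.28*w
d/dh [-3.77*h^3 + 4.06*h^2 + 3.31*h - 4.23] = -11.31*h^2 + 8.12*h + 3.31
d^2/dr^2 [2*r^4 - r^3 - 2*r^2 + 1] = 24*r^2 - 6*r - 4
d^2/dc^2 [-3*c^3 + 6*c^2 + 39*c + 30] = 12 - 18*c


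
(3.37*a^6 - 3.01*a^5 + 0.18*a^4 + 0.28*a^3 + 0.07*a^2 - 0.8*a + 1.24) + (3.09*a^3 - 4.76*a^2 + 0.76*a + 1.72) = 3.37*a^6 - 3.01*a^5 + 0.18*a^4 + 3.37*a^3 - 4.69*a^2 - 0.04*a + 2.96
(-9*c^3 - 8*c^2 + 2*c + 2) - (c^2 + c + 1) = -9*c^3 - 9*c^2 + c + 1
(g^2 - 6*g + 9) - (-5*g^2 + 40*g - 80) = 6*g^2 - 46*g + 89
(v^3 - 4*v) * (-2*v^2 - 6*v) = -2*v^5 - 6*v^4 + 8*v^3 + 24*v^2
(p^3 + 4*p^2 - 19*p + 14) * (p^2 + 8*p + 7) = p^5 + 12*p^4 + 20*p^3 - 110*p^2 - 21*p + 98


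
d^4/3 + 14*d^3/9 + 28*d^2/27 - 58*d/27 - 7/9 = (d/3 + 1)*(d - 1)*(d + 1/3)*(d + 7/3)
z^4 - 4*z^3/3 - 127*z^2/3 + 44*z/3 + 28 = (z - 7)*(z - 1)*(z + 2/3)*(z + 6)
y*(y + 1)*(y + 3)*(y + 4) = y^4 + 8*y^3 + 19*y^2 + 12*y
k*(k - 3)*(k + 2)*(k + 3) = k^4 + 2*k^3 - 9*k^2 - 18*k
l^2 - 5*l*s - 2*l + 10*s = (l - 2)*(l - 5*s)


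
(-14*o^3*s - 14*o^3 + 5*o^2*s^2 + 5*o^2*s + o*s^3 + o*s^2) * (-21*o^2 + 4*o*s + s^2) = 294*o^5*s + 294*o^5 - 161*o^4*s^2 - 161*o^4*s - 15*o^3*s^3 - 15*o^3*s^2 + 9*o^2*s^4 + 9*o^2*s^3 + o*s^5 + o*s^4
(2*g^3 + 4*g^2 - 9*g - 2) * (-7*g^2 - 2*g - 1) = -14*g^5 - 32*g^4 + 53*g^3 + 28*g^2 + 13*g + 2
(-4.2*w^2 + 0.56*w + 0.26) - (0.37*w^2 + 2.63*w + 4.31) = -4.57*w^2 - 2.07*w - 4.05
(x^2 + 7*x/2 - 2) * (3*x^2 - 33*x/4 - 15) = 3*x^4 + 9*x^3/4 - 399*x^2/8 - 36*x + 30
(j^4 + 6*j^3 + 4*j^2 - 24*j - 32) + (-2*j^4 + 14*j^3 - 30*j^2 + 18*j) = -j^4 + 20*j^3 - 26*j^2 - 6*j - 32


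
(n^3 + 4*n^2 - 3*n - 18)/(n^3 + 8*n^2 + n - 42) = (n + 3)/(n + 7)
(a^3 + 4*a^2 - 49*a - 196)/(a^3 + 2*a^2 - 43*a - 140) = (a + 7)/(a + 5)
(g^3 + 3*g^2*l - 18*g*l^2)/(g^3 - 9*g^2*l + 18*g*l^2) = (g + 6*l)/(g - 6*l)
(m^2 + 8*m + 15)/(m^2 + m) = (m^2 + 8*m + 15)/(m*(m + 1))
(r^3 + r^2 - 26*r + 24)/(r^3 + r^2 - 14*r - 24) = (r^2 + 5*r - 6)/(r^2 + 5*r + 6)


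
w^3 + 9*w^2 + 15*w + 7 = (w + 1)^2*(w + 7)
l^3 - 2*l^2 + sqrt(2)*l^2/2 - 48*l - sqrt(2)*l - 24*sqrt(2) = (l - 8)*(l + 6)*(l + sqrt(2)/2)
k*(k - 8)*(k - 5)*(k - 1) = k^4 - 14*k^3 + 53*k^2 - 40*k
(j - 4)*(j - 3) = j^2 - 7*j + 12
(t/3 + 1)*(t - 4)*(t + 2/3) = t^3/3 - t^2/9 - 38*t/9 - 8/3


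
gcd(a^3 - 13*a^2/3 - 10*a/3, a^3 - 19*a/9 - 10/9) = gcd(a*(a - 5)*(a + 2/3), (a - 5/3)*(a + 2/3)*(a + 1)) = a + 2/3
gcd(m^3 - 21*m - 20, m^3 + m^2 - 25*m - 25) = m^2 - 4*m - 5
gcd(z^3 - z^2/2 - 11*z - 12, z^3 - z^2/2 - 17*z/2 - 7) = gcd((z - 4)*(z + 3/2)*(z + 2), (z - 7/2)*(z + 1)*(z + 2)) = z + 2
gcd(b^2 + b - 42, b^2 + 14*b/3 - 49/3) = b + 7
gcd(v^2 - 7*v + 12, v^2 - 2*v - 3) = v - 3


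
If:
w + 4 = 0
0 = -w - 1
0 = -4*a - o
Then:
No Solution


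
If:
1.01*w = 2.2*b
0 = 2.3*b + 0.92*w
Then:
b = 0.00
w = 0.00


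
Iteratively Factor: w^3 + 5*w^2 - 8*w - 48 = (w + 4)*(w^2 + w - 12) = (w - 3)*(w + 4)*(w + 4)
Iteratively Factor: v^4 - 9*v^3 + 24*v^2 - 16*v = (v - 4)*(v^3 - 5*v^2 + 4*v) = (v - 4)^2*(v^2 - v) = (v - 4)^2*(v - 1)*(v)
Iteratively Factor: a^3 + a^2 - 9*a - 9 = (a + 3)*(a^2 - 2*a - 3) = (a + 1)*(a + 3)*(a - 3)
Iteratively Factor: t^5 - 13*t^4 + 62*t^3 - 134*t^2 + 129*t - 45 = (t - 3)*(t^4 - 10*t^3 + 32*t^2 - 38*t + 15) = (t - 3)*(t - 1)*(t^3 - 9*t^2 + 23*t - 15) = (t - 3)^2*(t - 1)*(t^2 - 6*t + 5) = (t - 5)*(t - 3)^2*(t - 1)*(t - 1)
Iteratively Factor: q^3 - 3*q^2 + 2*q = (q - 2)*(q^2 - q) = q*(q - 2)*(q - 1)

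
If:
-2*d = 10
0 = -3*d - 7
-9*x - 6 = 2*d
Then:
No Solution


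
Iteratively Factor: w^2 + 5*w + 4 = (w + 1)*(w + 4)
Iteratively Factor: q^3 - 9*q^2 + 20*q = (q - 4)*(q^2 - 5*q) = (q - 5)*(q - 4)*(q)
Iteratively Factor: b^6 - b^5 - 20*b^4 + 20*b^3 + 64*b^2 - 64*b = (b + 4)*(b^5 - 5*b^4 + 20*b^2 - 16*b) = (b - 1)*(b + 4)*(b^4 - 4*b^3 - 4*b^2 + 16*b) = b*(b - 1)*(b + 4)*(b^3 - 4*b^2 - 4*b + 16) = b*(b - 2)*(b - 1)*(b + 4)*(b^2 - 2*b - 8) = b*(b - 4)*(b - 2)*(b - 1)*(b + 4)*(b + 2)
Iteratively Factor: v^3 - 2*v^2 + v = (v - 1)*(v^2 - v) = v*(v - 1)*(v - 1)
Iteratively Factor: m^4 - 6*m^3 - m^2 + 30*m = (m - 5)*(m^3 - m^2 - 6*m) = m*(m - 5)*(m^2 - m - 6) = m*(m - 5)*(m - 3)*(m + 2)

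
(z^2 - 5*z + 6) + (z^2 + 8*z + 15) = 2*z^2 + 3*z + 21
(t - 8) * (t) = t^2 - 8*t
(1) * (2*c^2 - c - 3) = 2*c^2 - c - 3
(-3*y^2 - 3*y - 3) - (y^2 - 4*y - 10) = -4*y^2 + y + 7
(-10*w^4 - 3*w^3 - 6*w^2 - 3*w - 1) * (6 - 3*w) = 30*w^5 - 51*w^4 - 27*w^2 - 15*w - 6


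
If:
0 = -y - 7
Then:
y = -7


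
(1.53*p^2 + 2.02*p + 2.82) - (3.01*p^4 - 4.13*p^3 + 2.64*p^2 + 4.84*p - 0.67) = -3.01*p^4 + 4.13*p^3 - 1.11*p^2 - 2.82*p + 3.49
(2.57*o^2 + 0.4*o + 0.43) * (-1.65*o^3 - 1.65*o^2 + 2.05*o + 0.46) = -4.2405*o^5 - 4.9005*o^4 + 3.899*o^3 + 1.2927*o^2 + 1.0655*o + 0.1978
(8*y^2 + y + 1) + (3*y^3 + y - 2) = 3*y^3 + 8*y^2 + 2*y - 1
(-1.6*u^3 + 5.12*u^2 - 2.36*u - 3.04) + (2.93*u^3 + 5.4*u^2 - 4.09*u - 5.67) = 1.33*u^3 + 10.52*u^2 - 6.45*u - 8.71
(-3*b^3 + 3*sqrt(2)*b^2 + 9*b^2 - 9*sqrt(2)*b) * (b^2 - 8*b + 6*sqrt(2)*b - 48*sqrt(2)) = -3*b^5 - 15*sqrt(2)*b^4 + 33*b^4 - 36*b^3 + 165*sqrt(2)*b^3 - 360*sqrt(2)*b^2 - 396*b^2 + 864*b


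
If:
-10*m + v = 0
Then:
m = v/10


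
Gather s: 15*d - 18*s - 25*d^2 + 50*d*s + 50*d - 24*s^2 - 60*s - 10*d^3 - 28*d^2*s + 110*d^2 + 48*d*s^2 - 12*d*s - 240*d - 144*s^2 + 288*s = -10*d^3 + 85*d^2 - 175*d + s^2*(48*d - 168) + s*(-28*d^2 + 38*d + 210)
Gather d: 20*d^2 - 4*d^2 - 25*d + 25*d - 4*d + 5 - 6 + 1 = 16*d^2 - 4*d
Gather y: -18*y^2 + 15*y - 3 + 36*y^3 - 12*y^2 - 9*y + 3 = 36*y^3 - 30*y^2 + 6*y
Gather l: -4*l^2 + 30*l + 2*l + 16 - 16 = -4*l^2 + 32*l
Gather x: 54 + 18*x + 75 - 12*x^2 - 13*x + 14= -12*x^2 + 5*x + 143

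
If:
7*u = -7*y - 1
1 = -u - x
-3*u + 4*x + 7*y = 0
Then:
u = -5/14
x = -9/14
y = 3/14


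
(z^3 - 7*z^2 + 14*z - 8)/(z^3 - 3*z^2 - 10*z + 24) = (z - 1)/(z + 3)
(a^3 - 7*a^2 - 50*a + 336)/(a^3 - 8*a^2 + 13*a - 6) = (a^2 - a - 56)/(a^2 - 2*a + 1)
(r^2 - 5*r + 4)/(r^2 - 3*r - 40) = (-r^2 + 5*r - 4)/(-r^2 + 3*r + 40)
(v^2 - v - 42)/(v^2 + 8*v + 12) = (v - 7)/(v + 2)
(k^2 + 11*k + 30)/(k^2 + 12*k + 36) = (k + 5)/(k + 6)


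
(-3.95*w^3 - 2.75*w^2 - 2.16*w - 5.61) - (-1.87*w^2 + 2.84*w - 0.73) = -3.95*w^3 - 0.88*w^2 - 5.0*w - 4.88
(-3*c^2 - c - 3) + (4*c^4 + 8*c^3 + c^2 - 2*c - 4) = 4*c^4 + 8*c^3 - 2*c^2 - 3*c - 7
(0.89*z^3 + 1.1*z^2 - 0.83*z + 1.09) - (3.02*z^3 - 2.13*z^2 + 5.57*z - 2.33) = -2.13*z^3 + 3.23*z^2 - 6.4*z + 3.42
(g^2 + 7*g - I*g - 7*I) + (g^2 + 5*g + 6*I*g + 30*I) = 2*g^2 + 12*g + 5*I*g + 23*I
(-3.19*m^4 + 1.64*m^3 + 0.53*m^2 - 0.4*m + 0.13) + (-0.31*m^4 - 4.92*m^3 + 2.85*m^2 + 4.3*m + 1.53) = -3.5*m^4 - 3.28*m^3 + 3.38*m^2 + 3.9*m + 1.66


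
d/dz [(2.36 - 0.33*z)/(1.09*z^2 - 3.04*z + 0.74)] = (0.3597*z^2 - 5.1448*z + 6.9302)/(1.1881*z^4 - 6.6272*z^3 + 10.8548*z^2 - 4.4992*z + 0.5476)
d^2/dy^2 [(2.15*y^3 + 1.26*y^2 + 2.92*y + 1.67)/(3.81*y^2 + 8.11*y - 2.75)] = (-1.13686837721616e-13*y^4 + 334.781572*y^3 - 63.0410279999999*y^2 + 590.731032*y + 403.977764)/(55.306341*y^6 + 353.176713*y^5 + 632.017278*y^4 + 23.5765809999999*y^3 - 456.18045*y^2 + 183.995625*y - 20.796875)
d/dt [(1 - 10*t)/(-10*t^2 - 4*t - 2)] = (-25*t^2 + 5*t + 6)/(25*t^4 + 20*t^3 + 14*t^2 + 4*t + 1)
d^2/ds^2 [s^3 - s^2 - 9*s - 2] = 6*s - 2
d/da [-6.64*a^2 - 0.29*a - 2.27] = -13.28*a - 0.29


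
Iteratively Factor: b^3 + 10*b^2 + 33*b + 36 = (b + 3)*(b^2 + 7*b + 12) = (b + 3)*(b + 4)*(b + 3)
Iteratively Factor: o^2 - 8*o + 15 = (o - 3)*(o - 5)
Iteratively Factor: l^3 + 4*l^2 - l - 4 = (l + 4)*(l^2 - 1) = (l + 1)*(l + 4)*(l - 1)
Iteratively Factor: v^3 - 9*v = (v - 3)*(v^2 + 3*v) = v*(v - 3)*(v + 3)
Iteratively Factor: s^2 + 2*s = (s)*(s + 2)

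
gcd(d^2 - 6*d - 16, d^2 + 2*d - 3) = 1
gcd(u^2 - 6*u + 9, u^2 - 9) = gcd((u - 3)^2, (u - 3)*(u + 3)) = u - 3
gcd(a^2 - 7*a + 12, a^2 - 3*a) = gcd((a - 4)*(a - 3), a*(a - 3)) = a - 3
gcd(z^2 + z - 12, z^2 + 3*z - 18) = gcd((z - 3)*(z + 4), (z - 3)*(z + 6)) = z - 3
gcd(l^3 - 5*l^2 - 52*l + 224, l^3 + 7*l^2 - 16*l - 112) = l^2 + 3*l - 28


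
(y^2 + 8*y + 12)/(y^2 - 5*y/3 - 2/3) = 3*(y^2 + 8*y + 12)/(3*y^2 - 5*y - 2)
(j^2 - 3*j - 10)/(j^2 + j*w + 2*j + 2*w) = (j - 5)/(j + w)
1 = 1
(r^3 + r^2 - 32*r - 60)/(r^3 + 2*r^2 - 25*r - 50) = (r - 6)/(r - 5)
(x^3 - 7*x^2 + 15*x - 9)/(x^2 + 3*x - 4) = (x^2 - 6*x + 9)/(x + 4)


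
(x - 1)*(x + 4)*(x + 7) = x^3 + 10*x^2 + 17*x - 28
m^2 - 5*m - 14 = (m - 7)*(m + 2)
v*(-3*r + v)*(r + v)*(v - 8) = -3*r^2*v^2 + 24*r^2*v - 2*r*v^3 + 16*r*v^2 + v^4 - 8*v^3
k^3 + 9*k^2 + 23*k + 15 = (k + 1)*(k + 3)*(k + 5)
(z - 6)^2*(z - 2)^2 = z^4 - 16*z^3 + 88*z^2 - 192*z + 144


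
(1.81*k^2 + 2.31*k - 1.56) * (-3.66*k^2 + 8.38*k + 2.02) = -6.6246*k^4 + 6.7132*k^3 + 28.7236*k^2 - 8.4066*k - 3.1512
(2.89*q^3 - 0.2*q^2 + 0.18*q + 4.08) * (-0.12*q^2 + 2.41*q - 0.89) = -0.3468*q^5 + 6.9889*q^4 - 3.0757*q^3 + 0.1222*q^2 + 9.6726*q - 3.6312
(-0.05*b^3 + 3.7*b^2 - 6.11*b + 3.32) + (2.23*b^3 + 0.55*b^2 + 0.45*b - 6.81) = 2.18*b^3 + 4.25*b^2 - 5.66*b - 3.49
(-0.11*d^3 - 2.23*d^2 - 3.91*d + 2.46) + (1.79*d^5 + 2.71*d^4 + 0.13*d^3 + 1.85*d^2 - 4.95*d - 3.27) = 1.79*d^5 + 2.71*d^4 + 0.02*d^3 - 0.38*d^2 - 8.86*d - 0.81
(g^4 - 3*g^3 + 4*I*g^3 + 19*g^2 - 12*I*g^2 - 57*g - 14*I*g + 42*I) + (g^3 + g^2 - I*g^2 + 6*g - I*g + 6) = g^4 - 2*g^3 + 4*I*g^3 + 20*g^2 - 13*I*g^2 - 51*g - 15*I*g + 6 + 42*I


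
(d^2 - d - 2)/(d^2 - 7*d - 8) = (d - 2)/(d - 8)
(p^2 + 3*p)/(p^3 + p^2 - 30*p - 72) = p/(p^2 - 2*p - 24)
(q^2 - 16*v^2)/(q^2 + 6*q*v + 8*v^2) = (q - 4*v)/(q + 2*v)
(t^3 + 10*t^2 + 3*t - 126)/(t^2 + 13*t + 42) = t - 3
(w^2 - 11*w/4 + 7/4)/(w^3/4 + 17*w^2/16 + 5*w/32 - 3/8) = 8*(4*w^2 - 11*w + 7)/(8*w^3 + 34*w^2 + 5*w - 12)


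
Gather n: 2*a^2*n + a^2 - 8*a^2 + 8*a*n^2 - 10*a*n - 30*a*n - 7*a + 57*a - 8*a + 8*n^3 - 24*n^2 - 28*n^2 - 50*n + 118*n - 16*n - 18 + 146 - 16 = -7*a^2 + 42*a + 8*n^3 + n^2*(8*a - 52) + n*(2*a^2 - 40*a + 52) + 112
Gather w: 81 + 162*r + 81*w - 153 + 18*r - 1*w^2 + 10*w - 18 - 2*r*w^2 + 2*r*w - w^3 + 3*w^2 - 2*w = 180*r - w^3 + w^2*(2 - 2*r) + w*(2*r + 89) - 90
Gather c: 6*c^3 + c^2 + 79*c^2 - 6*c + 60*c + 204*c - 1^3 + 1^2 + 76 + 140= 6*c^3 + 80*c^2 + 258*c + 216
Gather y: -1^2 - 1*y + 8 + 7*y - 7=6*y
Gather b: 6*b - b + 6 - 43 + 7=5*b - 30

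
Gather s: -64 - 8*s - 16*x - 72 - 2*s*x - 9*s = s*(-2*x - 17) - 16*x - 136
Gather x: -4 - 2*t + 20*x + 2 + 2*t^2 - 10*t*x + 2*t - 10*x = 2*t^2 + x*(10 - 10*t) - 2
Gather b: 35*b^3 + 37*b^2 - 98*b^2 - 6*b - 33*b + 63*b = 35*b^3 - 61*b^2 + 24*b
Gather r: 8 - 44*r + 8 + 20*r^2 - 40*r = 20*r^2 - 84*r + 16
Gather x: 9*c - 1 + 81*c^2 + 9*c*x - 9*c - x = 81*c^2 + x*(9*c - 1) - 1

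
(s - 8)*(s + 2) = s^2 - 6*s - 16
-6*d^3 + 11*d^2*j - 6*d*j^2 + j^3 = (-3*d + j)*(-2*d + j)*(-d + j)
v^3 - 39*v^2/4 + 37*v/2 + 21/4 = (v - 7)*(v - 3)*(v + 1/4)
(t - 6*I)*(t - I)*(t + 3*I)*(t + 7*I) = t^4 + 3*I*t^3 + 43*t^2 + 87*I*t + 126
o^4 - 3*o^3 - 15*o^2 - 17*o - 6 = (o - 6)*(o + 1)^3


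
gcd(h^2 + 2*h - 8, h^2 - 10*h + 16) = h - 2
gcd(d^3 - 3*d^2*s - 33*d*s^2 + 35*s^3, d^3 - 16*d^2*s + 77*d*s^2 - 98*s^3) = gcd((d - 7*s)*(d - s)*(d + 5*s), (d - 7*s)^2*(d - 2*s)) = -d + 7*s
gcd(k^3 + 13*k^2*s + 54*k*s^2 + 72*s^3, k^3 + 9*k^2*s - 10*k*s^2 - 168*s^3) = k + 6*s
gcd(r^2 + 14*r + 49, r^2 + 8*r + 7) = r + 7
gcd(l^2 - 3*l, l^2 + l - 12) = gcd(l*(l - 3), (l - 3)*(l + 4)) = l - 3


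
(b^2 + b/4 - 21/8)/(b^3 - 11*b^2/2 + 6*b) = (b + 7/4)/(b*(b - 4))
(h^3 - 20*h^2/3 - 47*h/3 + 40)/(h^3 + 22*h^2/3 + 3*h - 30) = (h - 8)/(h + 6)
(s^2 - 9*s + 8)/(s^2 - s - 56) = (s - 1)/(s + 7)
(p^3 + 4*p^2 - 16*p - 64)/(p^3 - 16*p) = (p + 4)/p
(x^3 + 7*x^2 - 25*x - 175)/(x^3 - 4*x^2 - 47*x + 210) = (x + 5)/(x - 6)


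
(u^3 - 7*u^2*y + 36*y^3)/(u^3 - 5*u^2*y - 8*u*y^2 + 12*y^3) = (-u + 3*y)/(-u + y)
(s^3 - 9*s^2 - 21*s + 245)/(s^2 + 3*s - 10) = (s^2 - 14*s + 49)/(s - 2)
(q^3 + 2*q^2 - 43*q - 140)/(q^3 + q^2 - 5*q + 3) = (q^3 + 2*q^2 - 43*q - 140)/(q^3 + q^2 - 5*q + 3)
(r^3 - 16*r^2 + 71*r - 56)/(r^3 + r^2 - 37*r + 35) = (r^2 - 15*r + 56)/(r^2 + 2*r - 35)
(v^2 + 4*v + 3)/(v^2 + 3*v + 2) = (v + 3)/(v + 2)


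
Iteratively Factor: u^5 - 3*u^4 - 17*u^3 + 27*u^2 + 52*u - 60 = (u + 2)*(u^4 - 5*u^3 - 7*u^2 + 41*u - 30) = (u - 1)*(u + 2)*(u^3 - 4*u^2 - 11*u + 30) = (u - 1)*(u + 2)*(u + 3)*(u^2 - 7*u + 10) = (u - 5)*(u - 1)*(u + 2)*(u + 3)*(u - 2)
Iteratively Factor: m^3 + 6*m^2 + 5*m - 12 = (m + 4)*(m^2 + 2*m - 3) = (m + 3)*(m + 4)*(m - 1)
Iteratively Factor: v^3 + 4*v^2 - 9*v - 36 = (v + 4)*(v^2 - 9) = (v + 3)*(v + 4)*(v - 3)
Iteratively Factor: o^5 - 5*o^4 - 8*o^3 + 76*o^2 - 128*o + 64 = (o - 4)*(o^4 - o^3 - 12*o^2 + 28*o - 16) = (o - 4)*(o + 4)*(o^3 - 5*o^2 + 8*o - 4) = (o - 4)*(o - 2)*(o + 4)*(o^2 - 3*o + 2) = (o - 4)*(o - 2)^2*(o + 4)*(o - 1)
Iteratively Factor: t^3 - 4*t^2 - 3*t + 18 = (t + 2)*(t^2 - 6*t + 9) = (t - 3)*(t + 2)*(t - 3)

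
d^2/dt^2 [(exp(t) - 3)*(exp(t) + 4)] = (4*exp(t) + 1)*exp(t)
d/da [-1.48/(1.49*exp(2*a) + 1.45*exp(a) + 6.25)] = (4.4104*exp(a) + 2.146)*exp(a)/(1.49*exp(2*a) + 1.45*exp(a) + 6.25)^2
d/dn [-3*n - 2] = -3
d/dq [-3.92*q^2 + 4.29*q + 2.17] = 4.29 - 7.84*q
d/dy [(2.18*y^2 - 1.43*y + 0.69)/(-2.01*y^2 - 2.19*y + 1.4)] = (-7.6485*y^2 + 8.8778*y - 0.4909)/(4.0401*y^4 + 8.8038*y^3 - 0.831899999999999*y^2 - 6.132*y + 1.96)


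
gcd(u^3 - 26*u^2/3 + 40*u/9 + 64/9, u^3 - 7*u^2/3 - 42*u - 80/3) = u^2 - 22*u/3 - 16/3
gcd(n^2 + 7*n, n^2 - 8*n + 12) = 1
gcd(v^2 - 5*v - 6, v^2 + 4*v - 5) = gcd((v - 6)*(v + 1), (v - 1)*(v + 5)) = 1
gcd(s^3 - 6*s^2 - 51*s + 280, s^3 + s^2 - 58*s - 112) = s^2 - s - 56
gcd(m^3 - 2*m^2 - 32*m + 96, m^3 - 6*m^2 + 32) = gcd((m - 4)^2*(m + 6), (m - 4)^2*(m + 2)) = m^2 - 8*m + 16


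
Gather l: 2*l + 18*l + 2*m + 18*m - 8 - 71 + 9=20*l + 20*m - 70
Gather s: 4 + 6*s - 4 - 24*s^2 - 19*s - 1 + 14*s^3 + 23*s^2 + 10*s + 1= 14*s^3 - s^2 - 3*s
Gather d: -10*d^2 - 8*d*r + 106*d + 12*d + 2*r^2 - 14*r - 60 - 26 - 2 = -10*d^2 + d*(118 - 8*r) + 2*r^2 - 14*r - 88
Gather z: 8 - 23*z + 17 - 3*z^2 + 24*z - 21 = -3*z^2 + z + 4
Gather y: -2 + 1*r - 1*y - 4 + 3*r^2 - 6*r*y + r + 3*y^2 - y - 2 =3*r^2 + 2*r + 3*y^2 + y*(-6*r - 2) - 8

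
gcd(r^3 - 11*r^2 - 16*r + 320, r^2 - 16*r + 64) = r^2 - 16*r + 64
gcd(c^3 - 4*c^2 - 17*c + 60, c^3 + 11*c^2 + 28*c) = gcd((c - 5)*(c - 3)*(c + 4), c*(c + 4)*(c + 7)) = c + 4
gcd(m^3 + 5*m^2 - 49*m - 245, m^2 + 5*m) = m + 5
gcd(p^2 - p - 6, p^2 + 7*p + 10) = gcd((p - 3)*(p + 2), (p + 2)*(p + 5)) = p + 2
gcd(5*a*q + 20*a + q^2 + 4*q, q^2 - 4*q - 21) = 1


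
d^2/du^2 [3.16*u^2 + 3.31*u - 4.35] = 6.32000000000000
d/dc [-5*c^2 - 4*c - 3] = -10*c - 4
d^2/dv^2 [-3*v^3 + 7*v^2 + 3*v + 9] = 14 - 18*v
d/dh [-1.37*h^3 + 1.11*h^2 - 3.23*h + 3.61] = -4.11*h^2 + 2.22*h - 3.23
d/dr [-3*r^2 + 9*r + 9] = 9 - 6*r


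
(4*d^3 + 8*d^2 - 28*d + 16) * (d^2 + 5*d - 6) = 4*d^5 + 28*d^4 - 12*d^3 - 172*d^2 + 248*d - 96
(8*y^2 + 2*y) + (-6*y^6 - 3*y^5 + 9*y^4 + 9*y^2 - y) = -6*y^6 - 3*y^5 + 9*y^4 + 17*y^2 + y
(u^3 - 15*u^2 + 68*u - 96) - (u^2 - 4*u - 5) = u^3 - 16*u^2 + 72*u - 91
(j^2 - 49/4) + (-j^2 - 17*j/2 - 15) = -17*j/2 - 109/4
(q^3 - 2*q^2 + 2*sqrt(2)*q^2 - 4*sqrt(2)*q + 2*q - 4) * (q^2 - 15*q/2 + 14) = q^5 - 19*q^4/2 + 2*sqrt(2)*q^4 - 19*sqrt(2)*q^3 + 31*q^3 - 47*q^2 + 58*sqrt(2)*q^2 - 56*sqrt(2)*q + 58*q - 56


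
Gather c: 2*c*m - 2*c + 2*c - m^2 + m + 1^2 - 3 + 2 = 2*c*m - m^2 + m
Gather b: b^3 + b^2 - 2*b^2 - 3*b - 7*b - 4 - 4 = b^3 - b^2 - 10*b - 8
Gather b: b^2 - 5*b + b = b^2 - 4*b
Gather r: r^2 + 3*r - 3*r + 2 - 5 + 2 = r^2 - 1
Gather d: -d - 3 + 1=-d - 2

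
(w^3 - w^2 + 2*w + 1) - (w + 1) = w^3 - w^2 + w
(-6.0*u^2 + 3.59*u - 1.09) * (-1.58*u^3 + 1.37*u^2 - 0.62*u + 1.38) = 9.48*u^5 - 13.8922*u^4 + 10.3605*u^3 - 11.9991*u^2 + 5.63*u - 1.5042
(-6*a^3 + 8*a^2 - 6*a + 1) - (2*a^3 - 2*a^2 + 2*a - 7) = -8*a^3 + 10*a^2 - 8*a + 8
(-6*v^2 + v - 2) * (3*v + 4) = -18*v^3 - 21*v^2 - 2*v - 8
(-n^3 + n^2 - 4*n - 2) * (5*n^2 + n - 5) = -5*n^5 + 4*n^4 - 14*n^3 - 19*n^2 + 18*n + 10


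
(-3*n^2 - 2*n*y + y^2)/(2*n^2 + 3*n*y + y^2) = (-3*n + y)/(2*n + y)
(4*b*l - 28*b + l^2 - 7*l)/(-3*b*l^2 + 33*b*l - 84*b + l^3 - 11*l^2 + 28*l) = (-4*b - l)/(3*b*l - 12*b - l^2 + 4*l)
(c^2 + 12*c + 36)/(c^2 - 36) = (c + 6)/(c - 6)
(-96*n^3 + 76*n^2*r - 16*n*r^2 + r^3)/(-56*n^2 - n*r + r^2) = (12*n^2 - 8*n*r + r^2)/(7*n + r)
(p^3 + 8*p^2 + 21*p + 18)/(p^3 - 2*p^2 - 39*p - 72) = (p + 2)/(p - 8)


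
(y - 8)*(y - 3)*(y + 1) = y^3 - 10*y^2 + 13*y + 24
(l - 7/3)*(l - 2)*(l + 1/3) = l^3 - 4*l^2 + 29*l/9 + 14/9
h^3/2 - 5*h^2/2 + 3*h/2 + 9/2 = (h/2 + 1/2)*(h - 3)^2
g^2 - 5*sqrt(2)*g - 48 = (g - 8*sqrt(2))*(g + 3*sqrt(2))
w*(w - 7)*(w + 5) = w^3 - 2*w^2 - 35*w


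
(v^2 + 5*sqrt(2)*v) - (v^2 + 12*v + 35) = -12*v + 5*sqrt(2)*v - 35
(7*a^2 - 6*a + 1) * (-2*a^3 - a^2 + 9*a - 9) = -14*a^5 + 5*a^4 + 67*a^3 - 118*a^2 + 63*a - 9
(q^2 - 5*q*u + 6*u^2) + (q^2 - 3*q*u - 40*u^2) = 2*q^2 - 8*q*u - 34*u^2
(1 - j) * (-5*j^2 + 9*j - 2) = 5*j^3 - 14*j^2 + 11*j - 2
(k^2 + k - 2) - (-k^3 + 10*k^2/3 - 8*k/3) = k^3 - 7*k^2/3 + 11*k/3 - 2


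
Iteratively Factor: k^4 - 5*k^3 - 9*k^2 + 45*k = (k)*(k^3 - 5*k^2 - 9*k + 45) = k*(k + 3)*(k^2 - 8*k + 15) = k*(k - 3)*(k + 3)*(k - 5)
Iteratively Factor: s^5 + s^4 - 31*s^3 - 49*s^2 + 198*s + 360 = (s - 3)*(s^4 + 4*s^3 - 19*s^2 - 106*s - 120) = (s - 3)*(s + 3)*(s^3 + s^2 - 22*s - 40) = (s - 5)*(s - 3)*(s + 3)*(s^2 + 6*s + 8) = (s - 5)*(s - 3)*(s + 3)*(s + 4)*(s + 2)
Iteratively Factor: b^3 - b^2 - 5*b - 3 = (b + 1)*(b^2 - 2*b - 3) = (b + 1)^2*(b - 3)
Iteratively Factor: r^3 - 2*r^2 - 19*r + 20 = (r + 4)*(r^2 - 6*r + 5) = (r - 5)*(r + 4)*(r - 1)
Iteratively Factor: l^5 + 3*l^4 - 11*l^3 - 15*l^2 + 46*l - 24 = (l + 3)*(l^4 - 11*l^2 + 18*l - 8) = (l - 1)*(l + 3)*(l^3 + l^2 - 10*l + 8) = (l - 1)*(l + 3)*(l + 4)*(l^2 - 3*l + 2) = (l - 2)*(l - 1)*(l + 3)*(l + 4)*(l - 1)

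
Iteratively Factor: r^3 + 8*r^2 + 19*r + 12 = (r + 3)*(r^2 + 5*r + 4) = (r + 1)*(r + 3)*(r + 4)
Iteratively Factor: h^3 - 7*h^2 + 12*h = (h - 4)*(h^2 - 3*h) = (h - 4)*(h - 3)*(h)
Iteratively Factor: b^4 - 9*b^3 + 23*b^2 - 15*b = (b)*(b^3 - 9*b^2 + 23*b - 15) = b*(b - 3)*(b^2 - 6*b + 5) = b*(b - 5)*(b - 3)*(b - 1)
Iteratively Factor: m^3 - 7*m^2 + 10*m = (m - 5)*(m^2 - 2*m) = (m - 5)*(m - 2)*(m)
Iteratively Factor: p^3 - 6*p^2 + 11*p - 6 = (p - 3)*(p^2 - 3*p + 2) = (p - 3)*(p - 1)*(p - 2)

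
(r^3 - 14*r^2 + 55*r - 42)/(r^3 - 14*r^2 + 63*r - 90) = (r^2 - 8*r + 7)/(r^2 - 8*r + 15)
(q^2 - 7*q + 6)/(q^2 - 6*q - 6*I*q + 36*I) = (q - 1)/(q - 6*I)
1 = 1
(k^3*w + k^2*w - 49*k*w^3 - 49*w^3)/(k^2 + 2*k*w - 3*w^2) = w*(k^3 + k^2 - 49*k*w^2 - 49*w^2)/(k^2 + 2*k*w - 3*w^2)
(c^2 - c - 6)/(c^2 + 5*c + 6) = (c - 3)/(c + 3)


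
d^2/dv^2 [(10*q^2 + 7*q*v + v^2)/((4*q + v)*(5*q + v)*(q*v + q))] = 2*(32*q^3 + 24*q^2*v - 8*q^2 + 6*q*v^2 - 6*q*v - 2*q + v^3)/(q*(64*q^3*v^3 + 192*q^3*v^2 + 192*q^3*v + 64*q^3 + 48*q^2*v^4 + 144*q^2*v^3 + 144*q^2*v^2 + 48*q^2*v + 12*q*v^5 + 36*q*v^4 + 36*q*v^3 + 12*q*v^2 + v^6 + 3*v^5 + 3*v^4 + v^3))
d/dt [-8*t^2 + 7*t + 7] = 7 - 16*t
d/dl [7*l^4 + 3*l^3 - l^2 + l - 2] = 28*l^3 + 9*l^2 - 2*l + 1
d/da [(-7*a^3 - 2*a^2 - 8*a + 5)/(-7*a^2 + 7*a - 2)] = (49*a^4 - 98*a^3 - 28*a^2 + 78*a - 19)/(49*a^4 - 98*a^3 + 77*a^2 - 28*a + 4)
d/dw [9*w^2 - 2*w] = 18*w - 2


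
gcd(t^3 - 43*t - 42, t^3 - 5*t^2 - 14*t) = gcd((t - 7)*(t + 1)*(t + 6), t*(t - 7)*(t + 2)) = t - 7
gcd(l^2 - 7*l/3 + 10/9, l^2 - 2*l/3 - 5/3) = l - 5/3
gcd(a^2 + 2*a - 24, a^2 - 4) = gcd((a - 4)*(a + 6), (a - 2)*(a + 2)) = 1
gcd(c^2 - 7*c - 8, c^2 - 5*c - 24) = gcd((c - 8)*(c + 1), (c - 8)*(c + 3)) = c - 8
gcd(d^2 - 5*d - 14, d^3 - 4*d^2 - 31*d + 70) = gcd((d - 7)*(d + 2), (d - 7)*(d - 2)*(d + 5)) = d - 7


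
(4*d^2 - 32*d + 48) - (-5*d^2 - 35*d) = 9*d^2 + 3*d + 48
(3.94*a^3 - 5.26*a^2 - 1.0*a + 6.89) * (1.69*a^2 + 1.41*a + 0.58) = 6.6586*a^5 - 3.334*a^4 - 6.8214*a^3 + 7.1833*a^2 + 9.1349*a + 3.9962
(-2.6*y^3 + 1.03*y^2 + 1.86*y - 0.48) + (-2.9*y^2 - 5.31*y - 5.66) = -2.6*y^3 - 1.87*y^2 - 3.45*y - 6.14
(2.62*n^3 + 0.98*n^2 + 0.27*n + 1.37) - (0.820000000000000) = 2.62*n^3 + 0.98*n^2 + 0.27*n + 0.55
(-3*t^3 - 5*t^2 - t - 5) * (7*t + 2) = -21*t^4 - 41*t^3 - 17*t^2 - 37*t - 10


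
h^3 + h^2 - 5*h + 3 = (h - 1)^2*(h + 3)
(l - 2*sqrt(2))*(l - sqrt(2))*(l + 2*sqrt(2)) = l^3 - sqrt(2)*l^2 - 8*l + 8*sqrt(2)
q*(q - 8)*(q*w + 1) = q^3*w - 8*q^2*w + q^2 - 8*q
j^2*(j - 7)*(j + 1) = j^4 - 6*j^3 - 7*j^2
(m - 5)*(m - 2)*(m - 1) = m^3 - 8*m^2 + 17*m - 10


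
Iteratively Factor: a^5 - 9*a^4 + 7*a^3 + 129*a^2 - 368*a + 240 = (a - 3)*(a^4 - 6*a^3 - 11*a^2 + 96*a - 80) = (a - 3)*(a + 4)*(a^3 - 10*a^2 + 29*a - 20) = (a - 3)*(a - 1)*(a + 4)*(a^2 - 9*a + 20) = (a - 4)*(a - 3)*(a - 1)*(a + 4)*(a - 5)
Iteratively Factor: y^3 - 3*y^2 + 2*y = (y - 2)*(y^2 - y) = (y - 2)*(y - 1)*(y)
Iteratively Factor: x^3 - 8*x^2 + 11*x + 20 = (x - 5)*(x^2 - 3*x - 4) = (x - 5)*(x + 1)*(x - 4)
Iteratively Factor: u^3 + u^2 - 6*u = (u)*(u^2 + u - 6) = u*(u + 3)*(u - 2)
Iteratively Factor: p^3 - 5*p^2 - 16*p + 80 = (p - 4)*(p^2 - p - 20) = (p - 4)*(p + 4)*(p - 5)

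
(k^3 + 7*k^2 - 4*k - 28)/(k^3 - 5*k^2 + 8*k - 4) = (k^2 + 9*k + 14)/(k^2 - 3*k + 2)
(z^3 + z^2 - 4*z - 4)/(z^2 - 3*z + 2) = (z^2 + 3*z + 2)/(z - 1)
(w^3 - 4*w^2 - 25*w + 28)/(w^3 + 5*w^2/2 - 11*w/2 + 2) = 2*(w - 7)/(2*w - 1)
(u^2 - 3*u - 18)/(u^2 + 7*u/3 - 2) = 3*(u - 6)/(3*u - 2)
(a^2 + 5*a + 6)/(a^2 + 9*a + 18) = (a + 2)/(a + 6)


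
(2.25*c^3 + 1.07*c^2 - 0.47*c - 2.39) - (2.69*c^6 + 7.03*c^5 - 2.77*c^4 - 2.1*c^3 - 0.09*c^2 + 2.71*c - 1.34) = -2.69*c^6 - 7.03*c^5 + 2.77*c^4 + 4.35*c^3 + 1.16*c^2 - 3.18*c - 1.05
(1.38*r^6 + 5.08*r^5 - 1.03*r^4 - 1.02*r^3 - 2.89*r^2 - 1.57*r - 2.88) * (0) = 0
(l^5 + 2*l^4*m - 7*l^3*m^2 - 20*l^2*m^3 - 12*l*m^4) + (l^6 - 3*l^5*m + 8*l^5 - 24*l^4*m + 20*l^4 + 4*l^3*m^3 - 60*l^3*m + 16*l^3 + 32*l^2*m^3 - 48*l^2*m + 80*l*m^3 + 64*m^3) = l^6 - 3*l^5*m + 9*l^5 - 22*l^4*m + 20*l^4 + 4*l^3*m^3 - 7*l^3*m^2 - 60*l^3*m + 16*l^3 + 12*l^2*m^3 - 48*l^2*m - 12*l*m^4 + 80*l*m^3 + 64*m^3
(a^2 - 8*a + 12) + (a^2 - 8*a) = 2*a^2 - 16*a + 12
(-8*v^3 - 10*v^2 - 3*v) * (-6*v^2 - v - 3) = 48*v^5 + 68*v^4 + 52*v^3 + 33*v^2 + 9*v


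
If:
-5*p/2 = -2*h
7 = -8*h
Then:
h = -7/8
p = -7/10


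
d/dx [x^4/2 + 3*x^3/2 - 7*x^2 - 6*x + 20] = 2*x^3 + 9*x^2/2 - 14*x - 6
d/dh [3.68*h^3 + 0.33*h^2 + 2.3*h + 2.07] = 11.04*h^2 + 0.66*h + 2.3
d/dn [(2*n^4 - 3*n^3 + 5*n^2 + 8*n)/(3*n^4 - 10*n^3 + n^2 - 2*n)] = (-11*n^4 - 26*n^3 - 37*n^2 + 172*n - 18)/(9*n^6 - 60*n^5 + 106*n^4 - 32*n^3 + 41*n^2 - 4*n + 4)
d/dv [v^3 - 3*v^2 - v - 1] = 3*v^2 - 6*v - 1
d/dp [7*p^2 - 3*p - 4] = 14*p - 3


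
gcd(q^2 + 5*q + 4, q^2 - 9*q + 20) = 1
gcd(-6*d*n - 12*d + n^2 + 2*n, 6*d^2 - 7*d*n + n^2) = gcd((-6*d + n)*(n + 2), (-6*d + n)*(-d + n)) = 6*d - n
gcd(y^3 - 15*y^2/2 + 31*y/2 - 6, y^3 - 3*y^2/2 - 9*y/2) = y - 3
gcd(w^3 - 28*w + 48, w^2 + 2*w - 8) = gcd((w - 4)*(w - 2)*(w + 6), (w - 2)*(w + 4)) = w - 2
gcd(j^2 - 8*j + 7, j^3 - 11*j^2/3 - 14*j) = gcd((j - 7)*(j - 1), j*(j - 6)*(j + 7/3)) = 1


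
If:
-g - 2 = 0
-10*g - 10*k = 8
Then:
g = -2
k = 6/5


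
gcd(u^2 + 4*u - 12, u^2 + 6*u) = u + 6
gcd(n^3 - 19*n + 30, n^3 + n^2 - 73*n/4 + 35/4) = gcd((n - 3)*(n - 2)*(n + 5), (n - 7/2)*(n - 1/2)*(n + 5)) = n + 5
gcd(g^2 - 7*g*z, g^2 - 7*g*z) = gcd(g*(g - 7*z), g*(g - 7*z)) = -g^2 + 7*g*z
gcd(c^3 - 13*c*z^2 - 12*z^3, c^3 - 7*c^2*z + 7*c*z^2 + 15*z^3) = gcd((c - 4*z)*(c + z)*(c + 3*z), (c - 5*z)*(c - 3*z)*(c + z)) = c + z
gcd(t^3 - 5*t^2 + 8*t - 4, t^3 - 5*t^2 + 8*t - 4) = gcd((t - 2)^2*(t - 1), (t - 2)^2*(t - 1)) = t^3 - 5*t^2 + 8*t - 4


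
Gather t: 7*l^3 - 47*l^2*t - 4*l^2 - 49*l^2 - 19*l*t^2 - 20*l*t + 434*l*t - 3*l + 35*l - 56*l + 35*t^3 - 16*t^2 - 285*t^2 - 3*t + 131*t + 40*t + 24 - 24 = 7*l^3 - 53*l^2 - 24*l + 35*t^3 + t^2*(-19*l - 301) + t*(-47*l^2 + 414*l + 168)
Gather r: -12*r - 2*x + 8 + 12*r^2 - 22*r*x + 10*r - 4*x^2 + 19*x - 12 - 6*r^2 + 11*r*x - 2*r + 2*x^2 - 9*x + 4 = 6*r^2 + r*(-11*x - 4) - 2*x^2 + 8*x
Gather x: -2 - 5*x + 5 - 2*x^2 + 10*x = -2*x^2 + 5*x + 3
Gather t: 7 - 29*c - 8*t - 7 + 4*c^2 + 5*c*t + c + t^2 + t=4*c^2 - 28*c + t^2 + t*(5*c - 7)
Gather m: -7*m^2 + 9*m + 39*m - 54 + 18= -7*m^2 + 48*m - 36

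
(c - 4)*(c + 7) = c^2 + 3*c - 28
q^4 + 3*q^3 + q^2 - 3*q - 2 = (q - 1)*(q + 1)^2*(q + 2)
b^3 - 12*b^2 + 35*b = b*(b - 7)*(b - 5)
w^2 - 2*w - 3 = (w - 3)*(w + 1)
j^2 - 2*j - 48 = (j - 8)*(j + 6)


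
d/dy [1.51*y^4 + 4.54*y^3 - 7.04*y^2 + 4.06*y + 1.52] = 6.04*y^3 + 13.62*y^2 - 14.08*y + 4.06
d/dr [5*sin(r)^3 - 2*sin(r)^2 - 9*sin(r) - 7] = (15*sin(r)^2 - 4*sin(r) - 9)*cos(r)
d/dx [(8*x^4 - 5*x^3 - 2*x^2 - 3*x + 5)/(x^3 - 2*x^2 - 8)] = (8*x^6 - 32*x^5 + 12*x^4 - 250*x^3 + 99*x^2 + 52*x + 24)/(x^6 - 4*x^5 + 4*x^4 - 16*x^3 + 32*x^2 + 64)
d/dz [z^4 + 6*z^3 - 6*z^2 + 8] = 2*z*(2*z^2 + 9*z - 6)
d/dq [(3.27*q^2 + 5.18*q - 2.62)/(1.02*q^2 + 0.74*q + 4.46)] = (-2.8638*q^2 + 34.5132*q + 25.0416)/(1.0404*q^4 + 1.5096*q^3 + 9.646*q^2 + 6.6008*q + 19.8916)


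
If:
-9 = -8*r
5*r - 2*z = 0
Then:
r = 9/8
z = 45/16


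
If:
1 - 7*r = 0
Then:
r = 1/7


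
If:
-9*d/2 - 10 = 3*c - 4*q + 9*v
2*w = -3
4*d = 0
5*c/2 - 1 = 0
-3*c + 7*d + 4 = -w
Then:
No Solution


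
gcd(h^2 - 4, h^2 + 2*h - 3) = 1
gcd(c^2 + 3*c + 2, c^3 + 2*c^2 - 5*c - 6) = c + 1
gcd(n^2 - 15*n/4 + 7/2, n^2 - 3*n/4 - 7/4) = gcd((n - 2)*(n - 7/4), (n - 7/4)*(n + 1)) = n - 7/4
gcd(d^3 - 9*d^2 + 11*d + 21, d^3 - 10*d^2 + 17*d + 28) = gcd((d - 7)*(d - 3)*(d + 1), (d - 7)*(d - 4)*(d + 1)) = d^2 - 6*d - 7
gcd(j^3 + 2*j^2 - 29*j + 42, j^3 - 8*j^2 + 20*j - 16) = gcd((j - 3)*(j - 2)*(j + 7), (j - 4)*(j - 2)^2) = j - 2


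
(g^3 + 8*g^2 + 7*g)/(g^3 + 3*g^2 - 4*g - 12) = g*(g^2 + 8*g + 7)/(g^3 + 3*g^2 - 4*g - 12)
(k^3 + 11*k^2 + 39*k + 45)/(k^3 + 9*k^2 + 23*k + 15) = (k + 3)/(k + 1)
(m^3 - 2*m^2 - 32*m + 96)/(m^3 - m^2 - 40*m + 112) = (m + 6)/(m + 7)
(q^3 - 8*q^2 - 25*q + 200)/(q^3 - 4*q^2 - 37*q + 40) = (q - 5)/(q - 1)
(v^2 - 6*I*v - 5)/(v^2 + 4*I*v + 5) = (v - 5*I)/(v + 5*I)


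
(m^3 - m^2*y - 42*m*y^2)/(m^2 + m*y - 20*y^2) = m*(m^2 - m*y - 42*y^2)/(m^2 + m*y - 20*y^2)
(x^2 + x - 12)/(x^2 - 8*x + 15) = (x + 4)/(x - 5)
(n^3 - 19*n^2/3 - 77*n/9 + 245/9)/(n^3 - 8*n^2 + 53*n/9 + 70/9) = (3*n + 7)/(3*n + 2)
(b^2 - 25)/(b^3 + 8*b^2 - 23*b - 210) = (b + 5)/(b^2 + 13*b + 42)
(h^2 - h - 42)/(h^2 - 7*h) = (h + 6)/h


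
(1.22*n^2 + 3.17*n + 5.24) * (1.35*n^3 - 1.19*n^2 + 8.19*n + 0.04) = 1.647*n^5 + 2.8277*n^4 + 13.2935*n^3 + 19.7755*n^2 + 43.0424*n + 0.2096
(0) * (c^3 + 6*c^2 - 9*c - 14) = 0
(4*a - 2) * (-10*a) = -40*a^2 + 20*a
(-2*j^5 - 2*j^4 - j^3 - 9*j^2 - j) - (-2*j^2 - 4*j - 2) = -2*j^5 - 2*j^4 - j^3 - 7*j^2 + 3*j + 2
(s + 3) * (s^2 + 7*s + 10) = s^3 + 10*s^2 + 31*s + 30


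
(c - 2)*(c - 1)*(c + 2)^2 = c^4 + c^3 - 6*c^2 - 4*c + 8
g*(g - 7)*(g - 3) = g^3 - 10*g^2 + 21*g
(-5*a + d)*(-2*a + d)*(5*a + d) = 50*a^3 - 25*a^2*d - 2*a*d^2 + d^3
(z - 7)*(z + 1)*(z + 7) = z^3 + z^2 - 49*z - 49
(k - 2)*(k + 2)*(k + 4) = k^3 + 4*k^2 - 4*k - 16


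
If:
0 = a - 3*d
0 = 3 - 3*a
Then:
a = 1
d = 1/3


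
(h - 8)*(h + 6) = h^2 - 2*h - 48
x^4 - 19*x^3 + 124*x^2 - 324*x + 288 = (x - 8)*(x - 6)*(x - 3)*(x - 2)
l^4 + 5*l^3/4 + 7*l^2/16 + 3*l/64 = l*(l + 1/4)^2*(l + 3/4)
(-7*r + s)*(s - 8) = -7*r*s + 56*r + s^2 - 8*s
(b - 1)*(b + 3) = b^2 + 2*b - 3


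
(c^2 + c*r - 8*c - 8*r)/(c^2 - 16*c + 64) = (c + r)/(c - 8)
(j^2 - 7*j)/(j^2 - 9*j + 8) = j*(j - 7)/(j^2 - 9*j + 8)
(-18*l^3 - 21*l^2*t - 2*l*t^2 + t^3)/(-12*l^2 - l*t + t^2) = (-6*l^2 - 5*l*t + t^2)/(-4*l + t)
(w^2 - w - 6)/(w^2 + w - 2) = (w - 3)/(w - 1)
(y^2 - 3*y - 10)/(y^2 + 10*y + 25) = (y^2 - 3*y - 10)/(y^2 + 10*y + 25)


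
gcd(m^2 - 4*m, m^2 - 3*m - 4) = m - 4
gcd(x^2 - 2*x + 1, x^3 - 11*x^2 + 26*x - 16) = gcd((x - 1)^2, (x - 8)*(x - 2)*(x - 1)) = x - 1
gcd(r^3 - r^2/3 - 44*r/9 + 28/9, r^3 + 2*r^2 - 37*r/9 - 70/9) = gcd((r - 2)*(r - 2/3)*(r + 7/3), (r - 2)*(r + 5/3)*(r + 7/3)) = r^2 + r/3 - 14/3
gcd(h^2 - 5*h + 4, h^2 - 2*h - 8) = h - 4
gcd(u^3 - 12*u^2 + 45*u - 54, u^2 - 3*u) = u - 3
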